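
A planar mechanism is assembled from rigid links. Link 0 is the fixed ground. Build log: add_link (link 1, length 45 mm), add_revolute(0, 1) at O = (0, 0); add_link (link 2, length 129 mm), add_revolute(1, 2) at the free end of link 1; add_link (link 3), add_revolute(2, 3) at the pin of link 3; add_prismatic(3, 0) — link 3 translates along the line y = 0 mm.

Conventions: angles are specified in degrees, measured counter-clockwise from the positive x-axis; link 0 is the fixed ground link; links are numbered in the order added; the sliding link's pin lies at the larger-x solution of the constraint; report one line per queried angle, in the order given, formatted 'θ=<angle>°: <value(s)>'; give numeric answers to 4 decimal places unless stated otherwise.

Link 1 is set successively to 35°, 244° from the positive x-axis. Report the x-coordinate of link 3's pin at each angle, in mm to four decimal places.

geometry: r = 45 mm, L = 129 mm, e = 0 mm
θ=35°: crank pin P = (r cos θ, r sin θ) = (36.861842, 25.810940)
θ=35°: h = r sin θ − e = 25.810940 − 0 = 25.810940
θ=35°: x = r cos θ + √(L² − h²) = 36.861842 + 126.391437 = 163.253279
θ=244°: crank pin P = (r cos θ, r sin θ) = (-19.726702, -40.445732)
θ=244°: h = r sin θ − e = -40.445732 − 0 = -40.445732
θ=244°: x = r cos θ + √(L² − h²) = -19.726702 + 122.495481 = 102.768779

θ=35°: 163.2533
θ=244°: 102.7688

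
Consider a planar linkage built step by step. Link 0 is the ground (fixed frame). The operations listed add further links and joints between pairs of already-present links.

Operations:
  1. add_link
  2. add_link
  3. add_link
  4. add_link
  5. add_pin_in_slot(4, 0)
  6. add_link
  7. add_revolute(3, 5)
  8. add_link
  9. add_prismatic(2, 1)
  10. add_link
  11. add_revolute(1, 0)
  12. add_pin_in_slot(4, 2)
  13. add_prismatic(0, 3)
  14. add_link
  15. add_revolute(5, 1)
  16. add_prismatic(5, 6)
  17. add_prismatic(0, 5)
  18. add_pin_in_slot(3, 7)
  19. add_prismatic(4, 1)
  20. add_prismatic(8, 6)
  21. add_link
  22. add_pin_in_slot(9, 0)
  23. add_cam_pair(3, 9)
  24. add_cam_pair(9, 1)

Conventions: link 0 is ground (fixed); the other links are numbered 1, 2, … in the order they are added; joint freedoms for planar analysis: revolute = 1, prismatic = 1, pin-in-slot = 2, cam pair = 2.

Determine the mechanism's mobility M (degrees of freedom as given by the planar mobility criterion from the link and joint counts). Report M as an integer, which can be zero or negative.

link 0 = ground. State L|J1|J2 = 1|0|0
+link1  2|0|0
+link2  3|0|0
+link3  4|0|0
+link4  5|0|0
PS(4,0) f=2→J2  5|0|1
+link5  6|0|1
R(3,5) f=1→J1  6|1|1
+link6  7|1|1
P(2,1) f=1→J1  7|2|1
+link7  8|2|1
R(1,0) f=1→J1  8|3|1
PS(4,2) f=2→J2  8|3|2
P(0,3) f=1→J1  8|4|2
+link8  9|4|2
R(5,1) f=1→J1  9|5|2
P(5,6) f=1→J1  9|6|2
P(0,5) f=1→J1  9|7|2
PS(3,7) f=2→J2  9|7|3
P(4,1) f=1→J1  9|8|3
P(8,6) f=1→J1  9|9|3
+link9  10|9|3
PS(9,0) f=2→J2  10|9|4
C(3,9) f=2→J2  10|9|5
C(9,1) f=2→J2  10|9|6
M = 3(10−1)−2·9−6 = 27−18−6 = 3

M = 3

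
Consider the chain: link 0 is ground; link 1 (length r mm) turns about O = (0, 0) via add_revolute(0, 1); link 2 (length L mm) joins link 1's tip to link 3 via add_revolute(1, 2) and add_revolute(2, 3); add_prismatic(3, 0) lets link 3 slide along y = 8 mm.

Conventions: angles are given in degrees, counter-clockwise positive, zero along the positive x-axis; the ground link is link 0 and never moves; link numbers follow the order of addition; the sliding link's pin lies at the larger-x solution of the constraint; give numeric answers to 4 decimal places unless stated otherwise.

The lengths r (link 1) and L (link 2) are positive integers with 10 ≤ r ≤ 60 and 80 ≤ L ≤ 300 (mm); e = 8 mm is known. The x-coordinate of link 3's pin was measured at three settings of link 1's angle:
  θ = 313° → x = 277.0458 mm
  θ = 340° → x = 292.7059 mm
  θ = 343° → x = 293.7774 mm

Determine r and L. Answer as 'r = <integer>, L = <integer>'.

constraint per measurement: (x − r cos θ)² + (r sin θ − e)² = L²
subtracting the θ₁ and θ₂ equations cancels the r² and L² terms:
r = (x₁² − x₂²) / (2[(x₁cos θ₁ + e sin θ₁) − (x₂cos θ₂ + e sin θ₂)]) = 50.0001 → r = 50
L² = (x₁ − r cos θ₁)² + (r sin θ₁ − e)² = 61008.9801 → L = 247.0000 → L = 247
check at θ₃=343°: x = 293.7774 (printed 293.7774) ✓

r = 50, L = 247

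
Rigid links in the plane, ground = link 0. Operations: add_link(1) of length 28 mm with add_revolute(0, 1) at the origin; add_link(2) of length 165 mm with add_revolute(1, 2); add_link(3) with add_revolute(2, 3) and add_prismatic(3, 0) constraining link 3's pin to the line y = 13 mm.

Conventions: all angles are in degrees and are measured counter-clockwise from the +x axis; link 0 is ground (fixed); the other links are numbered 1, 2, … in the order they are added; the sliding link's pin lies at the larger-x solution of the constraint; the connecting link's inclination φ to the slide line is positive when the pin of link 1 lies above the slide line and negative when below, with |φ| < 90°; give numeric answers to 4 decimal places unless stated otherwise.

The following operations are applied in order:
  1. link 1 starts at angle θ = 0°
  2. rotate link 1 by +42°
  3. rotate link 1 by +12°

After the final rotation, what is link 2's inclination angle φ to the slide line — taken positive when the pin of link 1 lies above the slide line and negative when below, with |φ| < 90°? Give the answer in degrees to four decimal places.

geometry: r = 28 mm, L = 165 mm, e = 13 mm; θ starts at 0°
rotate link 1 by +42°: θ ← 0° +42° = 42°
rotate link 1 by +12°: θ ← 42° +12° = 54°
h = r sin θ − e = 22.652476 − 13 = 9.652476
sin φ = h / L = 9.652476 / 165 = 0.05849985
φ = arcsin(0.05849985) = 3.353709°

3.3537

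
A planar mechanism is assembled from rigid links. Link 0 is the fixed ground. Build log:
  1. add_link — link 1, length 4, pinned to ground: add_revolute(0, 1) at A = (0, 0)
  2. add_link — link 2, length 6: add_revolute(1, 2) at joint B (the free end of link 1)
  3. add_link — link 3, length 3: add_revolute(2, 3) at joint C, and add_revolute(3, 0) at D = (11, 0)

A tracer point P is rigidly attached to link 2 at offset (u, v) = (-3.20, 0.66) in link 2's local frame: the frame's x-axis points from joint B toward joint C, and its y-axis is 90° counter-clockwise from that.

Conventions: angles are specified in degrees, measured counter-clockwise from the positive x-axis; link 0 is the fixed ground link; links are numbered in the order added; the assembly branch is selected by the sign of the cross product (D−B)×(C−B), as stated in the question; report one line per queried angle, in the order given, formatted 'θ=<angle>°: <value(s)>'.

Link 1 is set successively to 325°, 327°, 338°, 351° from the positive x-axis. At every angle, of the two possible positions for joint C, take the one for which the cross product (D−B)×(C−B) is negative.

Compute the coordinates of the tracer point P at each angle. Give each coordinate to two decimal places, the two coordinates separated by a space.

A=(0,0), D=(11.00,0)
θ=325°: B = A + 4.00·(cos325°, sin325°) = (3.2766, -2.2943)
θ=325°: |BD| = 8.0570
θ=325°: circle(B,6.00) ∩ circle(D,3.00): a=5.7041, h=1.8611
θ=325°:   candidates: C₊=(8.2145,1.1141) cross=14.995; C₋=(9.2745,-2.4541) cross=-14.995
θ=325°:   branch - wants cross < 0 → take C=(9.2745,-2.4541) (cross=-14.995)
θ=325°: ex = (C−B)/|BC| = (0.9996,-0.0266); ey = (0.0266,0.9996)
θ=325°: P = B + -3.20·ex + 0.66·ey = (0.0953,-1.5493)
θ=327°: B = A + 4.00·(cos327°, sin327°) = (3.3547, -2.1786)
θ=327°: |BD| = 7.9497
θ=327°: circle(B,6.00) ∩ circle(D,3.00): a=5.6730, h=1.9537
θ=327°:   candidates: C₊=(8.2751,1.2550) cross=15.531; C₋=(9.3459,-2.5028) cross=-15.531
θ=327°:   branch - wants cross < 0 → take C=(9.3459,-2.5028) (cross=-15.531)
θ=327°: ex = (C−B)/|BC| = (0.9985,-0.0540); ey = (0.0540,0.9985)
θ=327°: P = B + -3.20·ex + 0.66·ey = (0.1950,-1.3466)
θ=338°: B = A + 4.00·(cos338°, sin338°) = (3.7087, -1.4984)
θ=338°: |BD| = 7.4436
θ=338°: circle(B,6.00) ∩ circle(D,3.00): a=5.5354, h=2.3149
θ=338°:   candidates: C₊=(8.6649,1.8834) cross=17.231; C₋=(9.5969,-2.6516) cross=-17.231
θ=338°:   branch - wants cross < 0 → take C=(9.5969,-2.6516) (cross=-17.231)
θ=338°: ex = (C−B)/|BC| = (0.9814,-0.1922); ey = (0.1922,0.9814)
θ=338°: P = B + -3.20·ex + 0.66·ey = (0.6953,-0.2357)
θ=351°: B = A + 4.00·(cos351°, sin351°) = (3.9508, -0.6257)
θ=351°: |BD| = 7.0770
θ=351°: circle(B,6.00) ∩ circle(D,3.00): a=5.4461, h=2.5180
θ=351°:   candidates: C₊=(9.1529,2.3639) cross=17.820; C₋=(9.5981,-2.6523) cross=-17.820
θ=351°:   branch - wants cross < 0 → take C=(9.5981,-2.6523) (cross=-17.820)
θ=351°: ex = (C−B)/|BC| = (0.9412,-0.3378); ey = (0.3378,0.9412)
θ=351°: P = B + -3.20·ex + 0.66·ey = (1.1617,1.0763)

θ=325°: 0.10 -1.55
θ=327°: 0.20 -1.35
θ=338°: 0.70 -0.24
θ=351°: 1.16 1.08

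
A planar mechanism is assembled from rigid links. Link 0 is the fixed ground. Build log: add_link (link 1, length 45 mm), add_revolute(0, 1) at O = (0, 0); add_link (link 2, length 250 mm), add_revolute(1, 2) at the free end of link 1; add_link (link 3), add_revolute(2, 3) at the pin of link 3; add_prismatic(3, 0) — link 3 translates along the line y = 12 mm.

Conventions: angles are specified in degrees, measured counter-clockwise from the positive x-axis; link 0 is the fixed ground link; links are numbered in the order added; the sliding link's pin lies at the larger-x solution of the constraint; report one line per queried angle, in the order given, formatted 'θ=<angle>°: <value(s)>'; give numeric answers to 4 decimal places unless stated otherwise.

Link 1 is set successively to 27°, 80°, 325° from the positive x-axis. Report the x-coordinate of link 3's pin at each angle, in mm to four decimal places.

geometry: r = 45 mm, L = 250 mm, e = 12 mm
θ=27°: crank pin P = (r cos θ, r sin θ) = (40.095294, 20.429572)
θ=27°: h = r sin θ − e = 20.429572 − 12 = 8.429572
θ=27°: x = r cos θ + √(L² − h²) = 40.095294 + 249.857844 = 289.953138
θ=80°: crank pin P = (r cos θ, r sin θ) = (7.814168, 44.316349)
θ=80°: h = r sin θ − e = 44.316349 − 12 = 32.316349
θ=80°: x = r cos θ + √(L² − h²) = 7.814168 + 247.902508 = 255.716676
θ=325°: crank pin P = (r cos θ, r sin θ) = (36.861842, -25.810940)
θ=325°: h = r sin θ − e = -25.810940 − 12 = -37.810940
θ=325°: x = r cos θ + √(L² − h²) = 36.861842 + 247.124124 = 283.985966

θ=27°: 289.9531
θ=80°: 255.7167
θ=325°: 283.9860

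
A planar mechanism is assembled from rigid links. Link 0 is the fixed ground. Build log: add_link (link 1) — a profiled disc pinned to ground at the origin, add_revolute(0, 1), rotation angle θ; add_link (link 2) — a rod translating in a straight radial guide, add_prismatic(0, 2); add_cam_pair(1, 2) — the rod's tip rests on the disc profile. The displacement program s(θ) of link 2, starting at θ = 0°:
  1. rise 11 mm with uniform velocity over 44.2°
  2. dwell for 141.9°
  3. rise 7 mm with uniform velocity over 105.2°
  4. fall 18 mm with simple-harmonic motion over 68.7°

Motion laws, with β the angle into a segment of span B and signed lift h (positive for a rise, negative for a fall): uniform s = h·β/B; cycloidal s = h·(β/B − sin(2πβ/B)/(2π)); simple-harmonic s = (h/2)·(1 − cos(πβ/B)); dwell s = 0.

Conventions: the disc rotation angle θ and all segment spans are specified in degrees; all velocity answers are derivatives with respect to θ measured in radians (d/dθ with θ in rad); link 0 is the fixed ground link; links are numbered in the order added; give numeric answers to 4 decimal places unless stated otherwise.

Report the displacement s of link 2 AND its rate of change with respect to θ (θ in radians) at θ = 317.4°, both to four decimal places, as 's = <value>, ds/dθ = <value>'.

seg 1 [0°–44.2°] uniform, h=11: full span → s += 11 → s = 11.0000
seg 2 [44.2°–186.1°] dwell: s stays 11.0000
seg 3 [186.1°–291.3°] uniform, h=7: full span → s += 7 → s = 18.0000
seg 4 [291.3°–360°] simple-harmonic, h=-18: θ=317.4° here. β=26.1, B=68.7. -18/2·(1 − cos(π·0.3799)) = -5.6846 → s = 12.3154
velocity in seg [291.3°–360°] (simple-harmonic), θ in radians: β = 26.1° = 0.4555 rad, B = 68.7° = 1.1990 rad; ds/dθ = (πh/(2B)) sin(πβ/B) = (π·(-18)/(2·1.1990)) sin(π·0.3799) = -21.922478 mm/rad

s = 12.3154, ds/dθ = -21.9225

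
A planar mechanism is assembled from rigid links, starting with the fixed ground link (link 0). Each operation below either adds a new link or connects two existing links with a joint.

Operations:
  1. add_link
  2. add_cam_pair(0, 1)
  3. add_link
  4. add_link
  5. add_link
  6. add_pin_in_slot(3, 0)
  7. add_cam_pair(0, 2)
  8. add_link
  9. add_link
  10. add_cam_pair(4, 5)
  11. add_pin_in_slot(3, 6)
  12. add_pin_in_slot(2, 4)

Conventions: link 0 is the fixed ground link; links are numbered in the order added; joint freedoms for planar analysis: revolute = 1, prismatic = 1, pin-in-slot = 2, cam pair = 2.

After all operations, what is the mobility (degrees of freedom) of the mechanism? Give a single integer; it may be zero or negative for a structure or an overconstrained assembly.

link 0 = ground. State L|J1|J2 = 1|0|0
+link1  2|0|0
C(0,1) f=2→J2  2|0|1
+link2  3|0|1
+link3  4|0|1
+link4  5|0|1
PS(3,0) f=2→J2  5|0|2
C(0,2) f=2→J2  5|0|3
+link5  6|0|3
+link6  7|0|3
C(4,5) f=2→J2  7|0|4
PS(3,6) f=2→J2  7|0|5
PS(2,4) f=2→J2  7|0|6
M = 3(7−1)−2·0−6 = 18−0−6 = 12

M = 12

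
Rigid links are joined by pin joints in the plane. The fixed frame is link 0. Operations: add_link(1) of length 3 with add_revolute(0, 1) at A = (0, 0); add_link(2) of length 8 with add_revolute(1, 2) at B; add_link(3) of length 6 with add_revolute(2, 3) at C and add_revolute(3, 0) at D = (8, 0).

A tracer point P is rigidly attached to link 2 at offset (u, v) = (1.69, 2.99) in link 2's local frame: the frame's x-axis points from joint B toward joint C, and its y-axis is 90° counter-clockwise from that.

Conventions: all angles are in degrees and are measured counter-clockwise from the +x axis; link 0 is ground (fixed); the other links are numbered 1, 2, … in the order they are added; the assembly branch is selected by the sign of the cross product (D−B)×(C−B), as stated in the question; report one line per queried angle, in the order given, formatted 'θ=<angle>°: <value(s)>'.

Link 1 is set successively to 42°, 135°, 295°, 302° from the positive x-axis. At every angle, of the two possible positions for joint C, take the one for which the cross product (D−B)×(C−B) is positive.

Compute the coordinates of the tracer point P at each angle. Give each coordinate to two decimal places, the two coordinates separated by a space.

A=(0,0), D=(8.00,0)
θ=42°: B = A + 3.00·(cos42°, sin42°) = (2.2294, 2.0074)
θ=42°: |BD| = 6.1098
θ=42°: circle(B,8.00) ∩ circle(D,6.00): a=5.3463, h=5.9512
θ=42°:   candidates: C₊=(9.2342,5.8717) cross=36.361; C₋=(5.3236,-5.3700) cross=-36.361
θ=42°:   branch + wants cross > 0 → take C=(9.2342,5.8717) (cross=36.361)
θ=42°: ex = (C−B)/|BC| = (0.8756,0.4830); ey = (-0.4830,0.8756)
θ=42°: P = B + 1.69·ex + 2.99·ey = (2.2649,5.4418)
θ=135°: B = A + 3.00·(cos135°, sin135°) = (-2.1213, 2.1213)
θ=135°: |BD| = 10.3412
θ=135°: circle(B,8.00) ∩ circle(D,6.00): a=6.5244, h=4.6295
θ=135°:   candidates: C₊=(5.2140,5.3140) cross=47.874; C₋=(3.3147,-3.7481) cross=-47.874
θ=135°:   branch + wants cross > 0 → take C=(5.2140,5.3140) (cross=47.874)
θ=135°: ex = (C−B)/|BC| = (0.9169,0.3991); ey = (-0.3991,0.9169)
θ=135°: P = B + 1.69·ex + 2.99·ey = (-1.7650,5.5373)
θ=295°: B = A + 3.00·(cos295°, sin295°) = (1.2679, -2.7189)
θ=295°: |BD| = 7.2605
θ=295°: circle(B,8.00) ∩ circle(D,6.00): a=5.5585, h=5.7535
θ=295°:   candidates: C₊=(4.2673,4.6975) cross=41.773; C₋=(8.5765,-5.9722) cross=-41.773
θ=295°:   branch + wants cross > 0 → take C=(4.2673,4.6975) (cross=41.773)
θ=295°: ex = (C−B)/|BC| = (0.3749,0.9271); ey = (-0.9271,0.3749)
θ=295°: P = B + 1.69·ex + 2.99·ey = (-0.8704,-0.0312)
θ=302°: B = A + 3.00·(cos302°, sin302°) = (1.5898, -2.5441)
θ=302°: |BD| = 6.8967
θ=302°: circle(B,8.00) ∩ circle(D,6.00): a=5.4783, h=5.8299
θ=302°:   candidates: C₊=(4.5310,4.8955) cross=40.207; C₋=(8.8323,-5.9420) cross=-40.207
θ=302°:   branch + wants cross > 0 → take C=(4.5310,4.8955) (cross=40.207)
θ=302°: ex = (C−B)/|BC| = (0.3677,0.9300); ey = (-0.9300,0.3677)
θ=302°: P = B + 1.69·ex + 2.99·ey = (-0.5695,0.1268)

θ=42°: 2.26 5.44
θ=135°: -1.76 5.54
θ=295°: -0.87 -0.03
θ=302°: -0.57 0.13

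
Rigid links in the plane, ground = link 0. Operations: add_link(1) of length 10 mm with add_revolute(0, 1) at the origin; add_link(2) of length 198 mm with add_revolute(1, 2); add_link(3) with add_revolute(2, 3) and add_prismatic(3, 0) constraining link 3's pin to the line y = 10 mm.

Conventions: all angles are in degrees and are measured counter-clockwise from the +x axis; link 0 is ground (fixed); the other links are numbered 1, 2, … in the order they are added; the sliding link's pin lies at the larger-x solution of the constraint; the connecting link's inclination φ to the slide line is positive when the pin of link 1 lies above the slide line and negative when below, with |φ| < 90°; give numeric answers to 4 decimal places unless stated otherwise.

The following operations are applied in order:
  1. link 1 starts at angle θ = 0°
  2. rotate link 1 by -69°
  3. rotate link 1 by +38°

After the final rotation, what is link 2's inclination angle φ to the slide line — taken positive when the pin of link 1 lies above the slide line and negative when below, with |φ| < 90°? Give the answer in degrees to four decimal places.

geometry: r = 10 mm, L = 198 mm, e = 10 mm; θ starts at 0°
rotate link 1 by -69°: θ ← 0° -69° = -69°
rotate link 1 by +38°: θ ← -69° +38° = -31°
h = r sin θ − e = -5.150381 − 10 = -15.150381
sin φ = h / L = -15.150381 / 198 = -0.07651707
φ = arcsin(-0.07651707) = -4.388395°

-4.3884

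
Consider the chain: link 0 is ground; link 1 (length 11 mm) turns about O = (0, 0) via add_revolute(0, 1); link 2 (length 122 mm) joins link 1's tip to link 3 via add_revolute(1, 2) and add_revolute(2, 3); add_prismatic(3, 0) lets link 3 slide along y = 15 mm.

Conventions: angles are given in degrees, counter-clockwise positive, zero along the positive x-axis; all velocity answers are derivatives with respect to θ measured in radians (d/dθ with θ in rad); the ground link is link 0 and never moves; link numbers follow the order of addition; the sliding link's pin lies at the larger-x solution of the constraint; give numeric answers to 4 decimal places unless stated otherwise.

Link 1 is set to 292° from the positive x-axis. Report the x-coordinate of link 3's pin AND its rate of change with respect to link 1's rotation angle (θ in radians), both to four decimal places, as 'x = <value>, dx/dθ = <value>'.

geometry: r = 11 mm, L = 122 mm, e = 15 mm
crank pin P = (r cos θ, r sin θ) = (4.120673, -10.199022)
h = r sin θ − e = -10.199022 − 15 = -25.199022
x = r cos θ + √(L² − h²) = 4.120673 + 119.369214 = 123.489887
dx/dθ = −r sin θ − h·r cos θ/√(L² − h²) (θ in radians; h = -25.199022) = 11.068903

x = 123.4899, dx/dθ = 11.0689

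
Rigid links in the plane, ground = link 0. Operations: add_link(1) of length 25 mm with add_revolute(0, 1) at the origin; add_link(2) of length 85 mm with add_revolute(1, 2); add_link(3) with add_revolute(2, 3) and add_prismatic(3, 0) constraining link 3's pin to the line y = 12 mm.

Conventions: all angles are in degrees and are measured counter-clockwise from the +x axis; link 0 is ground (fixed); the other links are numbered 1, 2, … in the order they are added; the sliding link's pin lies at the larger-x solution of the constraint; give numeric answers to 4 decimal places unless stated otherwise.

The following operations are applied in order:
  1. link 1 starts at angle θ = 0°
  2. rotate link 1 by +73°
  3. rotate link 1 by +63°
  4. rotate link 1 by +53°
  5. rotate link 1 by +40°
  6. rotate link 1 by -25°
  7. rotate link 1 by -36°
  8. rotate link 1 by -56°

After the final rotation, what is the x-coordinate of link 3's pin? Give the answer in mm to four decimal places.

geometry: r = 25 mm, L = 85 mm, e = 12 mm; θ starts at 0°
rotate link 1 by +73°: θ ← 0° +73° = 73°
rotate link 1 by +63°: θ ← 73° +63° = 136°
rotate link 1 by +53°: θ ← 136° +53° = 189°
rotate link 1 by +40°: θ ← 189° +40° = 229°
rotate link 1 by -25°: θ ← 229° -25° = 204°
rotate link 1 by -36°: θ ← 204° -36° = 168°
rotate link 1 by -56°: θ ← 168° -56° = 112°
crank pin P = (r cos θ, r sin θ) = (-9.365165, 23.179596)
h = r sin θ − e = 23.179596 − 12 = 11.179596
x = r cos θ + √(L² − h²) = -9.365165 + 84.261596 = 74.896432

74.8964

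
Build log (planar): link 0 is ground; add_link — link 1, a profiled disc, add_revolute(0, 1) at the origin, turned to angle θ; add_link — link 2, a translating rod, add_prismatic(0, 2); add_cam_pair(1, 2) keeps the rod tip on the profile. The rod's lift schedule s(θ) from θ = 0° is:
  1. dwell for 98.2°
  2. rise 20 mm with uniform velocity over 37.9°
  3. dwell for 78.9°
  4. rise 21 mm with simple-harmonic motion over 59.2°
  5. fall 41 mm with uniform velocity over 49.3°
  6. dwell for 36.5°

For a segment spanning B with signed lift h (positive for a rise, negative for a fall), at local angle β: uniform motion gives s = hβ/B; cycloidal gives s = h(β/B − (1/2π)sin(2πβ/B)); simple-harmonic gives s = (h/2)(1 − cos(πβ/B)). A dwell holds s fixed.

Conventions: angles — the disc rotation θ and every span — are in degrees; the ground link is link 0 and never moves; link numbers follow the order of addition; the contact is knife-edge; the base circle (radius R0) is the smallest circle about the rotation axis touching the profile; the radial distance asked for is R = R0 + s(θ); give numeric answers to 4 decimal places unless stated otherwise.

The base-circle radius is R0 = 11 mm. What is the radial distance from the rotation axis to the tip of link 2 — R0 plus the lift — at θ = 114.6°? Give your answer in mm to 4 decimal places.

seg 1 [0°–98.2°] dwell: s stays 0.0000
seg 2 [98.2°–136.1°] uniform, h=20: θ=114.6° here. β=16.4, B=37.9. 20·16.4/37.9 = 8.6544 → s = 8.6544
R = R0 + s = 11 + 8.6544 = 19.6544

19.6544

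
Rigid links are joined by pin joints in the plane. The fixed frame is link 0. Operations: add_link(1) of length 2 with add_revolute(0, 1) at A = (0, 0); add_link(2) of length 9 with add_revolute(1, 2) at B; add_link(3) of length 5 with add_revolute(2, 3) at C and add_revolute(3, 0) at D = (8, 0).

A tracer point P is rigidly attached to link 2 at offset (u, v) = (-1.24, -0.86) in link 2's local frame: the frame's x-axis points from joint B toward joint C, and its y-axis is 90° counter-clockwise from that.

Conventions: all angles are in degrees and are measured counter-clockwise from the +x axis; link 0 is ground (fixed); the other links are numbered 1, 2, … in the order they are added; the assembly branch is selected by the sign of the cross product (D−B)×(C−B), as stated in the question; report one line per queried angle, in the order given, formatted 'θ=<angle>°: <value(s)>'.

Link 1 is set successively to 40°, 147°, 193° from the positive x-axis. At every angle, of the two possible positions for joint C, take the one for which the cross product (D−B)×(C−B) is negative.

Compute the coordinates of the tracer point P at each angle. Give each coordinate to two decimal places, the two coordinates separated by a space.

A=(0,0), D=(8.00,0)
θ=40°: B = A + 2.00·(cos40°, sin40°) = (1.5321, 1.2856)
θ=40°: |BD| = 6.5944
θ=40°: circle(B,9.00) ∩ circle(D,5.00): a=7.5432, h=4.9092
θ=40°:   candidates: C₊=(9.8876,4.6300) cross=32.373; C₋=(7.9736,-4.9999) cross=-32.373
θ=40°:   branch - wants cross < 0 → take C=(7.9736,-4.9999) (cross=-32.373)
θ=40°: ex = (C−B)/|BC| = (0.7157,-0.6984); ey = (0.6984,0.7157)
θ=40°: P = B + -1.24·ex + -0.86·ey = (0.0440,1.5361)
θ=147°: B = A + 2.00·(cos147°, sin147°) = (-1.6773, 1.0893)
θ=147°: |BD| = 9.7385
θ=147°: circle(B,9.00) ∩ circle(D,5.00): a=7.7444, h=4.5852
θ=147°:   candidates: C₊=(6.5314,4.7794) cross=44.653; C₋=(5.5056,-4.3334) cross=-44.653
θ=147°:   branch - wants cross < 0 → take C=(5.5056,-4.3334) (cross=-44.653)
θ=147°: ex = (C−B)/|BC| = (0.7981,-0.6025); ey = (0.6025,0.7981)
θ=147°: P = B + -1.24·ex + -0.86·ey = (-3.1852,1.1500)
θ=193°: B = A + 2.00·(cos193°, sin193°) = (-1.9487, -0.4499)
θ=193°: |BD| = 9.9589
θ=193°: circle(B,9.00) ∩ circle(D,5.00): a=7.7910, h=4.5056
θ=193°:   candidates: C₊=(5.6308,4.4030) cross=44.871; C₋=(6.0379,-4.5989) cross=-44.871
θ=193°:   branch - wants cross < 0 → take C=(6.0379,-4.5989) (cross=-44.871)
θ=193°: ex = (C−B)/|BC| = (0.8874,-0.4610); ey = (0.4610,0.8874)
θ=193°: P = B + -1.24·ex + -0.86·ey = (-3.4456,-0.6414)

θ=40°: 0.04 1.54
θ=147°: -3.19 1.15
θ=193°: -3.45 -0.64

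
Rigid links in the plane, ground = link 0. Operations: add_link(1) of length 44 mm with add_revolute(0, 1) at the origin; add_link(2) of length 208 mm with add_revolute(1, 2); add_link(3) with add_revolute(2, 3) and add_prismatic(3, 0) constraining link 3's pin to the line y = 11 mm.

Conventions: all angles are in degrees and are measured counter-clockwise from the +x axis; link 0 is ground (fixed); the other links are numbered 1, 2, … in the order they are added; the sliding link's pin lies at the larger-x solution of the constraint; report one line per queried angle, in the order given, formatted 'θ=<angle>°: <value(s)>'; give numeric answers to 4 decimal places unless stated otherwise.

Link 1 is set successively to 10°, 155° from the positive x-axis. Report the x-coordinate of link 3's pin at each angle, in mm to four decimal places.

geometry: r = 44 mm, L = 208 mm, e = 11 mm
θ=10°: crank pin P = (r cos θ, r sin θ) = (43.331541, 7.640520)
θ=10°: h = r sin θ − e = 7.640520 − 11 = -3.359480
θ=10°: x = r cos θ + √(L² − h²) = 43.331541 + 207.972868 = 251.304409
θ=155°: crank pin P = (r cos θ, r sin θ) = (-39.877543, 18.595204)
θ=155°: h = r sin θ − e = 18.595204 − 11 = 7.595204
θ=155°: x = r cos θ + √(L² − h²) = -39.877543 + 207.861283 = 167.983740

θ=10°: 251.3044
θ=155°: 167.9837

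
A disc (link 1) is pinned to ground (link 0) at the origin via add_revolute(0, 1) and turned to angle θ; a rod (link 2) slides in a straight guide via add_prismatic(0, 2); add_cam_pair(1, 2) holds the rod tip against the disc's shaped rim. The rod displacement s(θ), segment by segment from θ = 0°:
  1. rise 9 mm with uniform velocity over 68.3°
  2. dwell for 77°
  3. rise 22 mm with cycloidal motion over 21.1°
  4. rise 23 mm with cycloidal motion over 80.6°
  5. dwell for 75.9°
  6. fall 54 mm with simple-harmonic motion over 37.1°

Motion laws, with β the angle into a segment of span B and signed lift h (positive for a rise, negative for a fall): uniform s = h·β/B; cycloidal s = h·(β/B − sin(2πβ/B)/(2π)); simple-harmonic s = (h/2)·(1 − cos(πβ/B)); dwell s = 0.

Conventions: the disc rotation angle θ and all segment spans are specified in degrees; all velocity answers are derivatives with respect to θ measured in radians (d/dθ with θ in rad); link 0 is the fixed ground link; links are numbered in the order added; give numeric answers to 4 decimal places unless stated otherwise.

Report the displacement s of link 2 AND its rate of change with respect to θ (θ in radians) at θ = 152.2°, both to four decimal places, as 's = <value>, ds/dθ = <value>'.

segment 1 (0° to 68.3°, uniform, h = 9) is passed completely: s = 0.0000 + (9) = 9.0000
segment 2 (68.3° to 145.3°, dwell): s unchanged at 9.0000
θ = 152.2° falls in segment 3 (145.3° to 166.4°, cycloidal, h = 22): β = 152.2 − 145.3 = 6.9°, B = 21.1°; Δs = 22·(0.3270 − sin(2π·0.3270)/(2π)) = 4.0949; s = 9.0000 + 4.0949 = 13.0949
velocity in seg [145.3°–166.4°] (cycloidal), θ in radians: β = 6.9° = 0.1204 rad, B = 21.1° = 0.3683 rad; ds/dθ = (h/B)(1 − cos(2πβ/B)) = (22/0.3683)(1 − cos(2π·0.3270)) = 87.532374 mm/rad

s = 13.0949, ds/dθ = 87.5324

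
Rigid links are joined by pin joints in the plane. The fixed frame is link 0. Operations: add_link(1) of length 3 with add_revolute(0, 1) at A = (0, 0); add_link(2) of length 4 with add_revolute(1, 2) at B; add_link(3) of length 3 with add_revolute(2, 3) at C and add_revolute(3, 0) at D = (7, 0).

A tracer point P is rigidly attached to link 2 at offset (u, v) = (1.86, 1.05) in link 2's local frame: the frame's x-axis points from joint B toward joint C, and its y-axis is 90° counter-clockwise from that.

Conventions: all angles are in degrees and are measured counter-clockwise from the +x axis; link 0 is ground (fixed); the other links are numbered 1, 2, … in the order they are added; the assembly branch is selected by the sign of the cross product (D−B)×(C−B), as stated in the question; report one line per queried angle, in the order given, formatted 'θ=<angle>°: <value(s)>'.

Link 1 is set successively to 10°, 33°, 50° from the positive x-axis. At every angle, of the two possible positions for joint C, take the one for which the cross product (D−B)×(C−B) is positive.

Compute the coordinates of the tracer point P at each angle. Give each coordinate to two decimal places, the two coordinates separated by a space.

A=(0,0), D=(7.00,0)
θ=10°: B = A + 3.00·(cos10°, sin10°) = (2.9544, 0.5209)
θ=10°: |BD| = 4.0790
θ=10°: circle(B,4.00) ∩ circle(D,3.00): a=2.8975, h=2.7576
θ=10°:   candidates: C₊=(6.1804,2.8859) cross=11.248; C₋=(5.4761,-2.5841) cross=-11.248
θ=10°:   branch + wants cross > 0 → take C=(6.1804,2.8859) (cross=11.248)
θ=10°: ex = (C−B)/|BC| = (0.8065,0.5912); ey = (-0.5912,0.8065)
θ=10°: P = B + 1.86·ex + 1.05·ey = (3.8337,2.4675)
θ=33°: B = A + 3.00·(cos33°, sin33°) = (2.5160, 1.6339)
θ=33°: |BD| = 4.7724
θ=33°: circle(B,4.00) ∩ circle(D,3.00): a=3.1196, h=2.5036
θ=33°:   candidates: C₊=(6.3042,2.9182) cross=11.948; C₋=(4.5899,-1.7865) cross=-11.948
θ=33°:   branch + wants cross > 0 → take C=(6.3042,2.9182) (cross=11.948)
θ=33°: ex = (C−B)/|BC| = (0.9471,0.3211); ey = (-0.3211,0.9471)
θ=33°: P = B + 1.86·ex + 1.05·ey = (3.9404,3.2255)
θ=50°: B = A + 3.00·(cos50°, sin50°) = (1.9284, 2.2981)
θ=50°: |BD| = 5.5680
θ=50°: circle(B,4.00) ∩ circle(D,3.00): a=3.4126, h=2.0867
θ=50°:   candidates: C₊=(5.8980,2.7903) cross=11.619; C₋=(4.1755,-1.0110) cross=-11.619
θ=50°:   branch + wants cross > 0 → take C=(5.8980,2.7903) (cross=11.619)
θ=50°: ex = (C−B)/|BC| = (0.9924,0.1230); ey = (-0.1230,0.9924)
θ=50°: P = B + 1.86·ex + 1.05·ey = (3.6450,3.5690)

θ=10°: 3.83 2.47
θ=33°: 3.94 3.23
θ=50°: 3.65 3.57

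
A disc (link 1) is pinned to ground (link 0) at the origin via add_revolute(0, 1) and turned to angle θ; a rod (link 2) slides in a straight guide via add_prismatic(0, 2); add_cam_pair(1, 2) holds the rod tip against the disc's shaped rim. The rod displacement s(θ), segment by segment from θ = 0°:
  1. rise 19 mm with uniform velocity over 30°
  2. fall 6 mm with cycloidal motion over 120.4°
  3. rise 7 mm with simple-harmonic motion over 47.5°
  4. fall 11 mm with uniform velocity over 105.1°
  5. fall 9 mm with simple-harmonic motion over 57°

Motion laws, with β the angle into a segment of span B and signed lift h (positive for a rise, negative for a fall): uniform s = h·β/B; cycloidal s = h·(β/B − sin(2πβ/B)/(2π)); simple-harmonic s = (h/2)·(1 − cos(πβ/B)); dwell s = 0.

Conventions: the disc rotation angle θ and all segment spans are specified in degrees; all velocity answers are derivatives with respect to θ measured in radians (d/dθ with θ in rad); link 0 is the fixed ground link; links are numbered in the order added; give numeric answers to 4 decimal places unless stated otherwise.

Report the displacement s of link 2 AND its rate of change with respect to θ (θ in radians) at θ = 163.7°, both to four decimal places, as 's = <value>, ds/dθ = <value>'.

segment 1 (0° to 30°, uniform, h = 19) is passed completely: s = 0.0000 + (19) = 19.0000
segment 2 (30° to 150.4°, cycloidal, h = -6) is passed completely: s = 19.0000 + (-6) = 13.0000
θ = 163.7° falls in segment 3 (150.4° to 197.9°, simple-harmonic, h = 7): β = 163.7 − 150.4 = 13.3°, B = 47.5°; Δs = 7/2·(1 − cos(π·0.2800)) = 1.2690; s = 13.0000 + 1.2690 = 14.2690
velocity in seg [150.4°–197.9°] (simple-harmonic), θ in radians: β = 13.3° = 0.2321 rad, B = 47.5° = 0.8290 rad; ds/dθ = (πh/(2B)) sin(πβ/B) = (π·7/(2·0.8290)) sin(π·0.2800) = 10.219439 mm/rad

s = 14.2690, ds/dθ = 10.2194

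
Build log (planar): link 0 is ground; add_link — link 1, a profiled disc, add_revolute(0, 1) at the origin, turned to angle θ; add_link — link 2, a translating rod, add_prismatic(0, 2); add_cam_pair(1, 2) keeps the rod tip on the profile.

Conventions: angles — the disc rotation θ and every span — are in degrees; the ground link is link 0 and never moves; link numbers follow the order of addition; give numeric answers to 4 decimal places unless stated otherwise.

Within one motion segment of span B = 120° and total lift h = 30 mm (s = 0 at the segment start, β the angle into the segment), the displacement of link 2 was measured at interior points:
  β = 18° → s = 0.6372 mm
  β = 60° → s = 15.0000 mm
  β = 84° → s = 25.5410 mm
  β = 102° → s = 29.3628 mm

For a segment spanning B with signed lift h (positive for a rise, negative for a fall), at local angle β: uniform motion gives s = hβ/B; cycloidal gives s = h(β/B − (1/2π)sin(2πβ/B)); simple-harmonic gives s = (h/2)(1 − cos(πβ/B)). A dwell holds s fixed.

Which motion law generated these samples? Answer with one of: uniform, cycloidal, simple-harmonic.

candidates at β/B = r: uniform s = h·r (linear in β); cycloidal s = h·(r − sin(2πr)/(2π)); simple-harmonic s = (h/2)(1 − cos(πr))
β=18°: printed 0.6372 | uniform 4.5000, cycloidal 0.6372, simple-harmonic 1.6349
β=60°: printed 15.0000 | uniform 15.0000, cycloidal 15.0000, simple-harmonic 15.0000
β=84°: printed 25.5410 | uniform 21.0000, cycloidal 25.5410, simple-harmonic 23.8168
β=102°: printed 29.3628 | uniform 25.5000, cycloidal 29.3628, simple-harmonic 28.3651
only one law matches every sample → cycloidal

cycloidal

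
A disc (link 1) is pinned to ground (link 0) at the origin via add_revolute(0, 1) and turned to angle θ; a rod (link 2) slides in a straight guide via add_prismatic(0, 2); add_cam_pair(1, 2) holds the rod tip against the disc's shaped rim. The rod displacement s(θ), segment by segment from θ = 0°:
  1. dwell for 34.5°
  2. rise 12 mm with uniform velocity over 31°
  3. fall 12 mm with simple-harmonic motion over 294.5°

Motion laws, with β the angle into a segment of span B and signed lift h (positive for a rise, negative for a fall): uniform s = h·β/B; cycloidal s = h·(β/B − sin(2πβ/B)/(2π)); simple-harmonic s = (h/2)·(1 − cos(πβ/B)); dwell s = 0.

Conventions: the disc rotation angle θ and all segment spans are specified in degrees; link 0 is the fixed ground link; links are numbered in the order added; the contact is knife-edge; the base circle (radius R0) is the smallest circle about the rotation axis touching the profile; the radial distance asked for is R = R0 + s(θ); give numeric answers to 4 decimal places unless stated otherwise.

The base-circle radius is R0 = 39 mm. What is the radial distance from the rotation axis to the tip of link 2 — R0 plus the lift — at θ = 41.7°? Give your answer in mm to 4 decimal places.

segment 1 (0° to 34.5°, dwell): s unchanged at 0.0000
θ = 41.7° falls in segment 2 (34.5° to 65.5°, uniform, h = 12): β = 41.7 − 34.5 = 7.2°, B = 31°; Δs = 12·7.2/31 = 2.7871; s = 0.0000 + 2.7871 = 2.7871
R = R0 + s = 39 + 2.7871 = 41.7871

41.7871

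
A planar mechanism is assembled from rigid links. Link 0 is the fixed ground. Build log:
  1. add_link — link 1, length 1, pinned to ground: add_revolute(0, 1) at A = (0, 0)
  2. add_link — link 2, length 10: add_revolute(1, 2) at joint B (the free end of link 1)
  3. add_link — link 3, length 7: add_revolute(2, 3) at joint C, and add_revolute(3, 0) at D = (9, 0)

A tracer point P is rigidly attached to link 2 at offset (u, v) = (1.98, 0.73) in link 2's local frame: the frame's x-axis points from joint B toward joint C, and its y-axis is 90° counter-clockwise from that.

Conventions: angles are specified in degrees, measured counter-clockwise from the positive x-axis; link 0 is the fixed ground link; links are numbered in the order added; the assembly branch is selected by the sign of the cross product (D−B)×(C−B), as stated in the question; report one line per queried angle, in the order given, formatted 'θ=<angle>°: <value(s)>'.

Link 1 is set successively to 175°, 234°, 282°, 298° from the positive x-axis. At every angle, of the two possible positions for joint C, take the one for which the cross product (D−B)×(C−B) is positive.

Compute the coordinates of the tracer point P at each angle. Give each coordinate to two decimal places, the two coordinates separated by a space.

A=(0,0), D=(9.00,0)
θ=175°: B = A + 1.00·(cos175°, sin175°) = (-0.9962, 0.0872)
θ=175°: |BD| = 9.9966
θ=175°: circle(B,10.00) ∩ circle(D,7.00): a=7.5492, h=6.5582
θ=175°:   candidates: C₊=(6.6099,6.5793) cross=65.560; C₋=(6.4955,-6.5366) cross=-65.560
θ=175°:   branch + wants cross > 0 → take C=(6.6099,6.5793) (cross=65.560)
θ=175°: ex = (C−B)/|BC| = (0.7606,0.6492); ey = (-0.6492,0.7606)
θ=175°: P = B + 1.98·ex + 0.73·ey = (0.0359,1.9278)
θ=234°: B = A + 1.00·(cos234°, sin234°) = (-0.5878, -0.8090)
θ=234°: |BD| = 9.6219
θ=234°: circle(B,10.00) ∩ circle(D,7.00): a=7.4611, h=6.6582
θ=234°:   candidates: C₊=(6.2871,6.4529) cross=64.064; C₋=(7.4068,-6.8163) cross=-64.064
θ=234°:   branch + wants cross > 0 → take C=(6.2871,6.4529) (cross=64.064)
θ=234°: ex = (C−B)/|BC| = (0.6875,0.7262); ey = (-0.7262,0.6875)
θ=234°: P = B + 1.98·ex + 0.73·ey = (0.2433,1.1307)
θ=282°: B = A + 1.00·(cos282°, sin282°) = (0.2079, -0.9781)
θ=282°: |BD| = 8.8463
θ=282°: circle(B,10.00) ∩ circle(D,7.00): a=7.3057, h=6.8284
θ=282°:   candidates: C₊=(6.7138,6.6161) cross=60.406; C₋=(8.2238,-6.9568) cross=-60.406
θ=282°:   branch + wants cross > 0 → take C=(6.7138,6.6161) (cross=60.406)
θ=282°: ex = (C−B)/|BC| = (0.6506,0.7594); ey = (-0.7594,0.6506)
θ=282°: P = B + 1.98·ex + 0.73·ey = (0.9417,1.0005)
θ=298°: B = A + 1.00·(cos298°, sin298°) = (0.4695, -0.8829)
θ=298°: |BD| = 8.5761
θ=298°: circle(B,10.00) ∩ circle(D,7.00): a=7.2614, h=6.8754
θ=298°:   candidates: C₊=(6.9845,6.7036) cross=58.964; C₋=(8.4002,-6.9743) cross=-58.964
θ=298°:   branch + wants cross > 0 → take C=(6.9845,6.7036) (cross=58.964)
θ=298°: ex = (C−B)/|BC| = (0.6515,0.7586); ey = (-0.7586,0.6515)
θ=298°: P = B + 1.98·ex + 0.73·ey = (1.2056,1.0948)

θ=175°: 0.04 1.93
θ=234°: 0.24 1.13
θ=282°: 0.94 1.00
θ=298°: 1.21 1.09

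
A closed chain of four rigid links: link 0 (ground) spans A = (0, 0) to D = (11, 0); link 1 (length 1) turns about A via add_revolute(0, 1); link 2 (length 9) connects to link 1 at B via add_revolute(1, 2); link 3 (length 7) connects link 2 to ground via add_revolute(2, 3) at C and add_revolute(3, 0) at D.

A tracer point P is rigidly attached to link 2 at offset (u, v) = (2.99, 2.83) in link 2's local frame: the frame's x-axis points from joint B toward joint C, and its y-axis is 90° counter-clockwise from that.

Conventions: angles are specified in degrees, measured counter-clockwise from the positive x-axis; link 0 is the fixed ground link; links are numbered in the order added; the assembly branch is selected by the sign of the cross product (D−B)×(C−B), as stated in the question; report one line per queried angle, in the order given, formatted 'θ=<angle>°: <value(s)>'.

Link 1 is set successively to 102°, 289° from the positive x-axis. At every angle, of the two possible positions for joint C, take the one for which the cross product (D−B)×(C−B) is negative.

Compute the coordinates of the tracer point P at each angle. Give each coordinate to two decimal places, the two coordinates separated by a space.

A=(0,0), D=(11.00,0)
θ=102°: B = A + 1.00·(cos102°, sin102°) = (-0.2079, 0.9781)
θ=102°: |BD| = 11.2505
θ=102°: circle(B,9.00) ∩ circle(D,7.00): a=7.0474, h=5.5977
θ=102°:   candidates: C₊=(7.2995,5.9419) cross=62.977; C₋=(6.3261,-5.2110) cross=-62.977
θ=102°:   branch - wants cross < 0 → take C=(6.3261,-5.2110) (cross=-62.977)
θ=102°: ex = (C−B)/|BC| = (0.7260,-0.6877); ey = (0.6877,0.7260)
θ=102°: P = B + 2.99·ex + 2.83·ey = (3.9090,0.9766)
θ=289°: B = A + 1.00·(cos289°, sin289°) = (0.3256, -0.9455)
θ=289°: |BD| = 10.7162
θ=289°: circle(B,9.00) ∩ circle(D,7.00): a=6.8512, h=5.8362
θ=289°:   candidates: C₊=(6.6351,5.4724) cross=62.542; C₋=(7.6650,-6.1545) cross=-62.542
θ=289°:   branch - wants cross < 0 → take C=(7.6650,-6.1545) (cross=-62.542)
θ=289°: ex = (C−B)/|BC| = (0.8155,-0.5788); ey = (0.5788,0.8155)
θ=289°: P = B + 2.99·ex + 2.83·ey = (4.4018,-0.3682)

θ=102°: 3.91 0.98
θ=289°: 4.40 -0.37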